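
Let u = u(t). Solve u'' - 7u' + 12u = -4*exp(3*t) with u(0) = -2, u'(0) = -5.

Characteristic equation r² - 7r + 12 = 0 factors as (r - 3)(r - 4) = 0, so r = 3, 4.
Hence u_h = C1*exp(3*t) + C2*exp(4*t).
Since exp(3*t) solves the homogeneous equation (r = 3 is a root of multiplicity 1), multiply the trial by t. Try u_p = A*t*exp(3*t). Substituting into the equation and dividing by exp(3*t) gives A = 4, so u_p = 4*t*exp(3*t).
General solution: u = C1*exp(3*t) + C2*exp(4*t) + 4*t*exp(3*t).
Apply the initial conditions: u(0) = C1 + C2 = -2 and u'(0) = 4 + 3*C1 + 4*C2 = -5. Solving gives C1 = 1, C2 = -3.

u = -3*exp(4*t) + 4*t*exp(3*t) + exp(3*t)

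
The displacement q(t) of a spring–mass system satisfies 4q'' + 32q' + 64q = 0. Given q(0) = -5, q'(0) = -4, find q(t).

q = -5*exp(-4*t) - 24*t*exp(-4*t)

Divide through by 4: q'' + 8q' + 16q = 0.
Characteristic equation r² + 8r + 16 = 0 has discriminant (8)² - 4·(16) = 0, so r = -4 is a repeated root.
Hence q_h = (C1 + C2*t)*exp(-4*t).
Apply the initial conditions: q(0) = C1 = -5 and q'(0) = C2 - 4*C1 = -4. Solving gives C1 = -5, C2 = -24.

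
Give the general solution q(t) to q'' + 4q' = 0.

Characteristic equation r² + 4r = 0 factors as (r + 4)r = 0, so r = -4, 0.
Hence q_h = C1*exp(-4*t) + C2.

q = C2 + C1*exp(-4*t)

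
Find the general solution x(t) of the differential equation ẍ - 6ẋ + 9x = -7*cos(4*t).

Characteristic equation r² - 6r + 9 = 0 has discriminant (-6)² - 4·(9) = 0, so r = 3 is a repeated root.
Hence x_h = (C1 + C2*t)*exp(3*t).
Try x_p = A*cos(4*t) + B*sin(4*t). Substituting and equating the coefficients of cos(4t) and sin(4t) gives A = 49/625, B = 168/625, so x_p = 49*cos(4*t)/625 + 168*sin(4*t)/625.

x = 49*cos(4*t)/625 + 168*sin(4*t)/625 + C1*exp(3*t) + C2*t*exp(3*t)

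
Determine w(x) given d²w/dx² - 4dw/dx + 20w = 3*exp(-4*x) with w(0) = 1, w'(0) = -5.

Characteristic equation r² - 4r + 20 = 0 has discriminant (-4)² - 4·(20) = -64 < 0, so r = 2 ± 4i.
Hence w_h = C1*cos(4*x)*exp(2*x) + C2*exp(2*x)*sin(4*x).
Try w_p = A*exp(-4*x). Substituting into the equation and dividing by exp(-4*x) gives A = 3/52, so w_p = 3*exp(-4*x)/52.
General solution: w = 3*exp(-4*x)/52 + C1*cos(4*x)*exp(2*x) + C2*exp(2*x)*sin(4*x).
Apply the initial conditions: w(0) = 3/52 + C1 = 1 and w'(0) = -3/13 + 2*C1 + 4*C2 = -5. Solving gives C1 = 49/52, C2 = -173/104.

w = 3*exp(-4*x)/52 - 173*exp(2*x)*sin(4*x)/104 + 49*cos(4*x)*exp(2*x)/52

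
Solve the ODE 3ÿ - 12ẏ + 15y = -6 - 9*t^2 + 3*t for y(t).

y = -96/125 - 19*t/25 - 3*t**2/5 + C1*cos(t)*exp(2*t) + C2*exp(2*t)*sin(t)

Divide through by 3: y'' - 4y' + 5y = -2 + t - 3*t^2.
Characteristic equation r² - 4r + 5 = 0 has discriminant (-4)² - 4·(5) = -4 < 0, so r = 2 ± i.
Hence y_h = C1*cos(t)*exp(2*t) + C2*exp(2*t)*sin(t).
For the particular solution try y_p = A0 + A1*t + A2*t^2. Substituting and matching coefficients of each power of t gives A0 = -96/125, A1 = -19/25, A2 = -3/5, so y_p = -96/125 - 19*t/25 - 3*t^2/5.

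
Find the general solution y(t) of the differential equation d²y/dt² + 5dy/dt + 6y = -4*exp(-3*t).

y = C1*exp(-2*t) + C2*exp(-3*t) + 4*t*exp(-3*t)

Characteristic equation r² + 5r + 6 = 0 factors as (r + 2)(r + 3) = 0, so r = -2, -3.
Hence y_h = C1*exp(-2*t) + C2*exp(-3*t).
Since exp(-3*t) solves the homogeneous equation (r = -3 is a root of multiplicity 1), multiply the trial by t. Try y_p = A*t*exp(-3*t). Substituting into the equation and dividing by exp(-3*t) gives A = 4, so y_p = 4*t*exp(-3*t).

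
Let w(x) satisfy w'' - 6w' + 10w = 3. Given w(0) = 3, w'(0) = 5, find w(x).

Characteristic equation r² - 6r + 10 = 0 has discriminant (-6)² - 4·(10) = -4 < 0, so r = 3 ± i.
Hence w_h = C1*cos(x)*exp(3*x) + C2*exp(3*x)*sin(x).
For the particular solution try w_p = A0. Substituting and matching coefficients of each power of x gives A0 = 3/10, so w_p = 3/10.
General solution: w = 3/10 + C1*cos(x)*exp(3*x) + C2*exp(3*x)*sin(x).
Apply the initial conditions: w(0) = 3/10 + C1 = 3 and w'(0) = C2 + 3*C1 = 5. Solving gives C1 = 27/10, C2 = -31/10.

w = 3/10 - 31*exp(3*x)*sin(x)/10 + 27*cos(x)*exp(3*x)/10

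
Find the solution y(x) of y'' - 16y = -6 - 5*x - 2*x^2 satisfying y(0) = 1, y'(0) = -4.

Characteristic equation r² - 16 = 0 factors as (r + 4)(r - 4) = 0, so r = -4, 4.
Hence y_h = C1*exp(-4*x) + C2*exp(4*x).
For the particular solution try y_p = A0 + A1*x + A2*x^2. Substituting and matching coefficients of each power of x gives A0 = 25/64, A1 = 5/16, A2 = 1/8, so y_p = 25/64 + x^2/8 + 5*x/16.
General solution: y = 25/64 + x^2/8 + 5*x/16 + C1*exp(-4*x) + C2*exp(4*x).
Apply the initial conditions: y(0) = 25/64 + C1 + C2 = 1 and y'(0) = 5/16 - 4*C1 + 4*C2 = -4. Solving gives C1 = 27/32, C2 = -15/64.

y = 25/64 - 15*exp(4*x)/64 + x**2/8 + 5*x/16 + 27*exp(-4*x)/32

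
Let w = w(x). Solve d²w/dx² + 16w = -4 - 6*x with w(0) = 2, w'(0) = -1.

w = -1/4 - 5*sin(4*x)/32 - 3*x/8 + 9*cos(4*x)/4

Characteristic equation r² + 16 = 0 has discriminant (0)² - 4·(16) = -64 < 0, so r = ± 4i.
Hence w_h = C1*cos(4*x) + C2*sin(4*x).
For the particular solution try w_p = A0 + A1*x. Substituting and matching coefficients of each power of x gives A0 = -1/4, A1 = -3/8, so w_p = -1/4 - 3*x/8.
General solution: w = -1/4 - 3*x/8 + C1*cos(4*x) + C2*sin(4*x).
Apply the initial conditions: w(0) = -1/4 + C1 = 2 and w'(0) = -3/8 + 4*C2 = -1. Solving gives C1 = 9/4, C2 = -5/32.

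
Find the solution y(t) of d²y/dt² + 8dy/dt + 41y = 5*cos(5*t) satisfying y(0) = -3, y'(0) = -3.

y = 5*cos(5*t)/116 + 25*sin(5*t)/232 - 729*exp(-4*t)*sin(5*t)/232 - 353*cos(5*t)*exp(-4*t)/116

Characteristic equation r² + 8r + 41 = 0 has discriminant (8)² - 4·(41) = -100 < 0, so r = -4 ± 5i.
Hence y_h = C1*cos(5*t)*exp(-4*t) + C2*exp(-4*t)*sin(5*t).
Try y_p = A*cos(5*t) + B*sin(5*t). Substituting and equating the coefficients of cos(5t) and sin(5t) gives A = 5/116, B = 25/232, so y_p = 5*cos(5*t)/116 + 25*sin(5*t)/232.
General solution: y = 5*cos(5*t)/116 + 25*sin(5*t)/232 + C1*cos(5*t)*exp(-4*t) + C2*exp(-4*t)*sin(5*t).
Apply the initial conditions: y(0) = 5/116 + C1 = -3 and y'(0) = 125/232 - 4*C1 + 5*C2 = -3. Solving gives C1 = -353/116, C2 = -729/232.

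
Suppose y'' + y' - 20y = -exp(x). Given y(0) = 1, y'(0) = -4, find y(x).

Characteristic equation r² + r - 20 = 0 factors as (r + 5)(r - 4) = 0, so r = -5, 4.
Hence y_h = C1*exp(-5*x) + C2*exp(4*x).
Try y_p = A*exp(x). Substituting into the equation and dividing by exp(x) gives A = 1/18, so y_p = exp(x)/18.
General solution: y = exp(x)/18 + C1*exp(-5*x) + C2*exp(4*x).
Apply the initial conditions: y(0) = 1/18 + C1 + C2 = 1 and y'(0) = 1/18 - 5*C1 + 4*C2 = -4. Solving gives C1 = 47/54, C2 = 2/27.

y = exp(x)/18 + 2*exp(4*x)/27 + 47*exp(-5*x)/54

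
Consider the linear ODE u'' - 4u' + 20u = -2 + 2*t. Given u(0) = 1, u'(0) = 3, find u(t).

u = -2/25 + t/10 + 27*cos(4*t)*exp(2*t)/25 + 37*exp(2*t)*sin(4*t)/200

Characteristic equation r² - 4r + 20 = 0 has discriminant (-4)² - 4·(20) = -64 < 0, so r = 2 ± 4i.
Hence u_h = C1*cos(4*t)*exp(2*t) + C2*exp(2*t)*sin(4*t).
For the particular solution try u_p = A0 + A1*t. Substituting and matching coefficients of each power of t gives A0 = -2/25, A1 = 1/10, so u_p = -2/25 + t/10.
General solution: u = -2/25 + t/10 + C1*cos(4*t)*exp(2*t) + C2*exp(2*t)*sin(4*t).
Apply the initial conditions: u(0) = -2/25 + C1 = 1 and u'(0) = 1/10 + 2*C1 + 4*C2 = 3. Solving gives C1 = 27/25, C2 = 37/200.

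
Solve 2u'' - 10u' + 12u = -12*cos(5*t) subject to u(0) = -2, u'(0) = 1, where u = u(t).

Divide through by 2: u'' - 5u' + 6u = -6*cos(5*t).
Characteristic equation r² - 5r + 6 = 0 factors as (r - 2)(r - 3) = 0, so r = 2, 3.
Hence u_h = C1*exp(2*t) + C2*exp(3*t).
Try u_p = A*cos(5*t) + B*sin(5*t). Substituting and equating the coefficients of cos(5t) and sin(5t) gives A = 57/493, B = 75/493, so u_p = 57*cos(5*t)/493 + 75*sin(5*t)/493.
General solution: u = 57*cos(5*t)/493 + 75*sin(5*t)/493 + C1*exp(2*t) + C2*exp(3*t).
Apply the initial conditions: u(0) = 57/493 + C1 + C2 = -2 and u'(0) = 375/493 + 2*C1 + 3*C2 = 1. Solving gives C1 = -191/29, C2 = 76/17.

u = -191*exp(2*t)/29 + 57*cos(5*t)/493 + 75*sin(5*t)/493 + 76*exp(3*t)/17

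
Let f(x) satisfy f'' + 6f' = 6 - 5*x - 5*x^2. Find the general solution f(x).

f = C2 - 5*x**2/18 - 5*x**3/18 + 59*x/54 + C1*exp(-6*x)

Characteristic equation r² + 6r = 0 factors as (r + 6)r = 0, so r = -6, 0.
Hence f_h = C1*exp(-6*x) + C2.
Since 0 is a characteristic root (multiplicity 1), multiply the polynomial trial by x: try f_p = x*(A0 + A1*x + A2*x^2). Substituting and matching coefficients of each power of x gives A0 = 59/54, A1 = -5/18, A2 = -5/18, so f_p = -5*x^2/18 - 5*x^3/18 + 59*x/54.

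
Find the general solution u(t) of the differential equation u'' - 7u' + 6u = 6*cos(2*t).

u = -21*sin(2*t)/50 + 3*cos(2*t)/50 + C1*exp(6*t) + C2*exp(t)

Characteristic equation r² - 7r + 6 = 0 factors as (r - 6)(r - 1) = 0, so r = 6, 1.
Hence u_h = C1*exp(6*t) + C2*exp(t).
Try u_p = A*cos(2*t) + B*sin(2*t). Substituting and equating the coefficients of cos(2t) and sin(2t) gives A = 3/50, B = -21/50, so u_p = -21*sin(2*t)/50 + 3*cos(2*t)/50.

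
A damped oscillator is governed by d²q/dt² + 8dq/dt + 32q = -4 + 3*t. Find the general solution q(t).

Characteristic equation r² + 8r + 32 = 0 has discriminant (8)² - 4·(32) = -64 < 0, so r = -4 ± 4i.
Hence q_h = C1*cos(4*t)*exp(-4*t) + C2*exp(-4*t)*sin(4*t).
For the particular solution try q_p = A0 + A1*t. Substituting and matching coefficients of each power of t gives A0 = -19/128, A1 = 3/32, so q_p = -19/128 + 3*t/32.

q = -19/128 + 3*t/32 + C1*cos(4*t)*exp(-4*t) + C2*exp(-4*t)*sin(4*t)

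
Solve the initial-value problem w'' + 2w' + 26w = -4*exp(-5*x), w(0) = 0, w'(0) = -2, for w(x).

w = -4*exp(-5*x)/41 - 98*exp(-x)*sin(5*x)/205 + 4*cos(5*x)*exp(-x)/41

Characteristic equation r² + 2r + 26 = 0 has discriminant (2)² - 4·(26) = -100 < 0, so r = -1 ± 5i.
Hence w_h = C1*cos(5*x)*exp(-x) + C2*exp(-x)*sin(5*x).
Try w_p = A*exp(-5*x). Substituting into the equation and dividing by exp(-5*x) gives A = -4/41, so w_p = -4*exp(-5*x)/41.
General solution: w = -4*exp(-5*x)/41 + C1*cos(5*x)*exp(-x) + C2*exp(-x)*sin(5*x).
Apply the initial conditions: w(0) = -4/41 + C1 = 0 and w'(0) = 20/41 - C1 + 5*C2 = -2. Solving gives C1 = 4/41, C2 = -98/205.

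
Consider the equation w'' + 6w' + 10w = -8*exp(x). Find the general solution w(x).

Characteristic equation r² + 6r + 10 = 0 has discriminant (6)² - 4·(10) = -4 < 0, so r = -3 ± i.
Hence w_h = C1*cos(x)*exp(-3*x) + C2*exp(-3*x)*sin(x).
Try w_p = A*exp(x). Substituting into the equation and dividing by exp(x) gives A = -8/17, so w_p = -8*exp(x)/17.

w = -8*exp(x)/17 + C1*cos(x)*exp(-3*x) + C2*exp(-3*x)*sin(x)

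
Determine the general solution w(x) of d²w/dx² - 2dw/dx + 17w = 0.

Characteristic equation r² - 2r + 17 = 0 has discriminant (-2)² - 4·(17) = -64 < 0, so r = 1 ± 4i.
Hence w_h = C1*cos(4*x)*exp(x) + C2*exp(x)*sin(4*x).

w = C1*cos(4*x)*exp(x) + C2*exp(x)*sin(4*x)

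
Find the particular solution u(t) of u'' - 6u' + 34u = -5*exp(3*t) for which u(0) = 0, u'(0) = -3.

Characteristic equation r² - 6r + 34 = 0 has discriminant (-6)² - 4·(34) = -100 < 0, so r = 3 ± 5i.
Hence u_h = C1*cos(5*t)*exp(3*t) + C2*exp(3*t)*sin(5*t).
Try u_p = A*exp(3*t). Substituting into the equation and dividing by exp(3*t) gives A = -1/5, so u_p = -exp(3*t)/5.
General solution: u = -exp(3*t)/5 + C1*cos(5*t)*exp(3*t) + C2*exp(3*t)*sin(5*t).
Apply the initial conditions: u(0) = -1/5 + C1 = 0 and u'(0) = -3/5 + 3*C1 + 5*C2 = -3. Solving gives C1 = 1/5, C2 = -3/5.

u = -exp(3*t)/5 - 3*exp(3*t)*sin(5*t)/5 + cos(5*t)*exp(3*t)/5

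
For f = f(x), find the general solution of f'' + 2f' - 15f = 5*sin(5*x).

Characteristic equation r² + 2r - 15 = 0 factors as (r - 3)(r + 5) = 0, so r = 3, -5.
Hence f_h = C1*exp(3*x) + C2*exp(-5*x).
Try f_p = A*cos(5*x) + B*sin(5*x). Substituting and equating the coefficients of cos(5x) and sin(5x) gives A = -1/34, B = -2/17, so f_p = -2*sin(5*x)/17 - cos(5*x)/34.

f = -2*sin(5*x)/17 - cos(5*x)/34 + C1*exp(3*x) + C2*exp(-5*x)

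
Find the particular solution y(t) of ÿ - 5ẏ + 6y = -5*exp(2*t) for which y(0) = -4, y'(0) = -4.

y = -exp(3*t) - 3*exp(2*t) + 5*t*exp(2*t)

Characteristic equation r² - 5r + 6 = 0 factors as (r - 2)(r - 3) = 0, so r = 2, 3.
Hence y_h = C1*exp(2*t) + C2*exp(3*t).
Since exp(2*t) solves the homogeneous equation (r = 2 is a root of multiplicity 1), multiply the trial by t. Try y_p = A*t*exp(2*t). Substituting into the equation and dividing by exp(2*t) gives A = 5, so y_p = 5*t*exp(2*t).
General solution: y = C1*exp(2*t) + C2*exp(3*t) + 5*t*exp(2*t).
Apply the initial conditions: y(0) = C1 + C2 = -4 and y'(0) = 5 + 2*C1 + 3*C2 = -4. Solving gives C1 = -3, C2 = -1.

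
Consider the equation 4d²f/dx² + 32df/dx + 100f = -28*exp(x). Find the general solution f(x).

f = -7*exp(x)/34 + C1*cos(3*x)*exp(-4*x) + C2*exp(-4*x)*sin(3*x)

Divide through by 4: f'' + 8f' + 25f = -7*exp(x).
Characteristic equation r² + 8r + 25 = 0 has discriminant (8)² - 4·(25) = -36 < 0, so r = -4 ± 3i.
Hence f_h = C1*cos(3*x)*exp(-4*x) + C2*exp(-4*x)*sin(3*x).
Try f_p = A*exp(x). Substituting into the equation and dividing by exp(x) gives A = -7/34, so f_p = -7*exp(x)/34.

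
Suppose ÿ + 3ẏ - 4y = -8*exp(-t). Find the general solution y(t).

y = 4*exp(-t)/3 + C1*exp(t) + C2*exp(-4*t)

Characteristic equation r² + 3r - 4 = 0 factors as (r - 1)(r + 4) = 0, so r = 1, -4.
Hence y_h = C1*exp(t) + C2*exp(-4*t).
Try y_p = A*exp(-t). Substituting into the equation and dividing by exp(-t) gives A = 4/3, so y_p = 4*exp(-t)/3.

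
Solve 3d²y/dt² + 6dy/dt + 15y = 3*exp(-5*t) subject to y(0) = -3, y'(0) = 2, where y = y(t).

Divide through by 3: y'' + 2y' + 5y = exp(-5*t).
Characteristic equation r² + 2r + 5 = 0 has discriminant (2)² - 4·(5) = -16 < 0, so r = -1 ± 2i.
Hence y_h = C1*cos(2*t)*exp(-t) + C2*exp(-t)*sin(2*t).
Try y_p = A*exp(-5*t). Substituting into the equation and dividing by exp(-5*t) gives A = 1/20, so y_p = exp(-5*t)/20.
General solution: y = exp(-5*t)/20 + C1*cos(2*t)*exp(-t) + C2*exp(-t)*sin(2*t).
Apply the initial conditions: y(0) = 1/20 + C1 = -3 and y'(0) = -1/4 - C1 + 2*C2 = 2. Solving gives C1 = -61/20, C2 = -2/5.

y = exp(-5*t)/20 - 61*cos(2*t)*exp(-t)/20 - 2*exp(-t)*sin(2*t)/5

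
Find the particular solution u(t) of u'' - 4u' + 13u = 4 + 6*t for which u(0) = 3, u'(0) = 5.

Characteristic equation r² - 4r + 13 = 0 has discriminant (-4)² - 4·(13) = -36 < 0, so r = 2 ± 3i.
Hence u_h = C1*cos(3*t)*exp(2*t) + C2*exp(2*t)*sin(3*t).
For the particular solution try u_p = A0 + A1*t. Substituting and matching coefficients of each power of t gives A0 = 76/169, A1 = 6/13, so u_p = 76/169 + 6*t/13.
General solution: u = 76/169 + 6*t/13 + C1*cos(3*t)*exp(2*t) + C2*exp(2*t)*sin(3*t).
Apply the initial conditions: u(0) = 76/169 + C1 = 3 and u'(0) = 6/13 + 2*C1 + 3*C2 = 5. Solving gives C1 = 431/169, C2 = -95/507.

u = 76/169 + 6*t/13 - 95*exp(2*t)*sin(3*t)/507 + 431*cos(3*t)*exp(2*t)/169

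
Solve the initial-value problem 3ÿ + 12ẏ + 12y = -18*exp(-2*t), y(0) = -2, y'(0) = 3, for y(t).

Divide through by 3: y'' + 4y' + 4y = -6*exp(-2*t).
Characteristic equation r² + 4r + 4 = 0 has discriminant (4)² - 4·(4) = 0, so r = -2 is a repeated root.
Hence y_h = (C1 + C2*t)*exp(-2*t).
Since exp(-2*t) solves the homogeneous equation (r = -2 is a root of multiplicity 2), multiply the trial by t^2. Try y_p = A*t^2*exp(-2*t). Substituting into the equation and dividing by exp(-2*t) gives A = -3, so y_p = -3*t^2*exp(-2*t).
General solution: y = C1*exp(-2*t) - 3*t^2*exp(-2*t) + C2*t*exp(-2*t).
Apply the initial conditions: y(0) = C1 = -2 and y'(0) = C2 - 2*C1 = 3. Solving gives C1 = -2, C2 = -1.

y = -2*exp(-2*t) - t*exp(-2*t) - 3*t**2*exp(-2*t)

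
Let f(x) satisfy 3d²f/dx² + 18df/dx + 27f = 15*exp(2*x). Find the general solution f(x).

Divide through by 3: f'' + 6f' + 9f = 5*exp(2*x).
Characteristic equation r² + 6r + 9 = 0 has discriminant (6)² - 4·(9) = 0, so r = -3 is a repeated root.
Hence f_h = (C1 + C2*x)*exp(-3*x).
Try f_p = A*exp(2*x). Substituting into the equation and dividing by exp(2*x) gives A = 1/5, so f_p = exp(2*x)/5.

f = exp(2*x)/5 + C1*exp(-3*x) + C2*x*exp(-3*x)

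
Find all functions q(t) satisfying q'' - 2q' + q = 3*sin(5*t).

q = -18*sin(5*t)/169 + 15*cos(5*t)/338 + C1*exp(t) + C2*t*exp(t)

Characteristic equation r² - 2r + 1 = 0 has discriminant (-2)² - 4·(1) = 0, so r = 1 is a repeated root.
Hence q_h = (C1 + C2*t)*exp(t).
Try q_p = A*cos(5*t) + B*sin(5*t). Substituting and equating the coefficients of cos(5t) and sin(5t) gives A = 15/338, B = -18/169, so q_p = -18*sin(5*t)/169 + 15*cos(5*t)/338.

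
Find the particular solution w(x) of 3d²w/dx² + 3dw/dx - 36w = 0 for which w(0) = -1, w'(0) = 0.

w = -4*exp(3*x)/7 - 3*exp(-4*x)/7

Divide through by 3: w'' + w' - 12w = 0.
Characteristic equation r² + r - 12 = 0 factors as (r - 3)(r + 4) = 0, so r = 3, -4.
Hence w_h = C1*exp(3*x) + C2*exp(-4*x).
Apply the initial conditions: w(0) = C1 + C2 = -1 and w'(0) = -4*C2 + 3*C1 = 0. Solving gives C1 = -4/7, C2 = -3/7.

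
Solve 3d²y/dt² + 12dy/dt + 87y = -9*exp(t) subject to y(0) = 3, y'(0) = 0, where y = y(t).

Divide through by 3: y'' + 4y' + 29y = -3*exp(t).
Characteristic equation r² + 4r + 29 = 0 has discriminant (4)² - 4·(29) = -100 < 0, so r = -2 ± 5i.
Hence y_h = C1*cos(5*t)*exp(-2*t) + C2*exp(-2*t)*sin(5*t).
Try y_p = A*exp(t). Substituting into the equation and dividing by exp(t) gives A = -3/34, so y_p = -3*exp(t)/34.
General solution: y = -3*exp(t)/34 + C1*cos(5*t)*exp(-2*t) + C2*exp(-2*t)*sin(5*t).
Apply the initial conditions: y(0) = -3/34 + C1 = 3 and y'(0) = -3/34 - 2*C1 + 5*C2 = 0. Solving gives C1 = 105/34, C2 = 213/170.

y = -3*exp(t)/34 + 105*cos(5*t)*exp(-2*t)/34 + 213*exp(-2*t)*sin(5*t)/170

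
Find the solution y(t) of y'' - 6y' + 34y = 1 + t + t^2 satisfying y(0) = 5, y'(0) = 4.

Characteristic equation r² - 6r + 34 = 0 has discriminant (-6)² - 4·(34) = -100 < 0, so r = 3 ± 5i.
Hence y_h = C1*cos(5*t)*exp(3*t) + C2*exp(3*t)*sin(5*t).
For the particular solution try y_p = A0 + A1*t + A2*t^2. Substituting and matching coefficients of each power of t gives A0 = 341/9826, A1 = 23/578, A2 = 1/34, so y_p = 341/9826 + t^2/34 + 23*t/578.
General solution: y = 341/9826 + t^2/34 + 23*t/578 + C1*cos(5*t)*exp(3*t) + C2*exp(3*t)*sin(5*t).
Apply the initial conditions: y(0) = 341/9826 + C1 = 5 and y'(0) = 23/578 + 3*C1 + 5*C2 = 4. Solving gives C1 = 48789/9826, C2 = -53727/24565.

y = 341/9826 + t**2/34 + 23*t/578 - 53727*exp(3*t)*sin(5*t)/24565 + 48789*cos(5*t)*exp(3*t)/9826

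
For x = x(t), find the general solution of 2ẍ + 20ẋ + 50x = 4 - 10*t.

x = 4/25 - t/5 + C1*exp(-5*t) + C2*t*exp(-5*t)

Divide through by 2: x'' + 10x' + 25x = 2 - 5*t.
Characteristic equation r² + 10r + 25 = 0 has discriminant (10)² - 4·(25) = 0, so r = -5 is a repeated root.
Hence x_h = (C1 + C2*t)*exp(-5*t).
For the particular solution try x_p = A0 + A1*t. Substituting and matching coefficients of each power of t gives A0 = 4/25, A1 = -1/5, so x_p = 4/25 - t/5.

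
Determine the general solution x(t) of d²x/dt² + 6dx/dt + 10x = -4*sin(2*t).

Characteristic equation r² + 6r + 10 = 0 has discriminant (6)² - 4·(10) = -4 < 0, so r = -3 ± i.
Hence x_h = C1*cos(t)*exp(-3*t) + C2*exp(-3*t)*sin(t).
Try x_p = A*cos(2*t) + B*sin(2*t). Substituting and equating the coefficients of cos(2t) and sin(2t) gives A = 4/15, B = -2/15, so x_p = -2*sin(2*t)/15 + 4*cos(2*t)/15.

x = -2*sin(2*t)/15 + 4*cos(2*t)/15 + C1*cos(t)*exp(-3*t) + C2*exp(-3*t)*sin(t)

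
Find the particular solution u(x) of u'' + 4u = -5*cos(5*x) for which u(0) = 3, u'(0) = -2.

u = -sin(2*x) + 5*cos(5*x)/21 + 58*cos(2*x)/21

Characteristic equation r² + 4 = 0 has discriminant (0)² - 4·(4) = -16 < 0, so r = ± 2i.
Hence u_h = C1*cos(2*x) + C2*sin(2*x).
Try u_p = A*cos(5*x) + B*sin(5*x). Substituting and equating the coefficients of cos(5x) and sin(5x) gives A = 5/21, B = 0, so u_p = 5*cos(5*x)/21.
General solution: u = 5*cos(5*x)/21 + C1*cos(2*x) + C2*sin(2*x).
Apply the initial conditions: u(0) = 5/21 + C1 = 3 and u'(0) = 2*C2 = -2. Solving gives C1 = 58/21, C2 = -1.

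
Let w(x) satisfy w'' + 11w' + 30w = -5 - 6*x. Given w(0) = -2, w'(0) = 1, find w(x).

Characteristic equation r² + 11r + 30 = 0 factors as (r + 6)(r + 5) = 0, so r = -6, -5.
Hence w_h = C1*exp(-6*x) + C2*exp(-5*x).
For the particular solution try w_p = A0 + A1*x. Substituting and matching coefficients of each power of x gives A0 = -7/75, A1 = -1/5, so w_p = -7/75 - x/5.
General solution: w = -7/75 - x/5 + C1*exp(-6*x) + C2*exp(-5*x).
Apply the initial conditions: w(0) = -7/75 + C1 + C2 = -2 and w'(0) = -1/5 - 6*C1 - 5*C2 = 1. Solving gives C1 = 25/3, C2 = -256/25.

w = -7/75 - 256*exp(-5*x)/25 - x/5 + 25*exp(-6*x)/3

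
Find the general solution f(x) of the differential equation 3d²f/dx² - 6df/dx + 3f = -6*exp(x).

Divide through by 3: f'' - 2f' + f = -2*exp(x).
Characteristic equation r² - 2r + 1 = 0 has discriminant (-2)² - 4·(1) = 0, so r = 1 is a repeated root.
Hence f_h = (C1 + C2*x)*exp(x).
Since exp(x) solves the homogeneous equation (r = 1 is a root of multiplicity 2), multiply the trial by x^2. Try f_p = A*x^2*exp(x). Substituting into the equation and dividing by exp(x) gives A = -1, so f_p = -x^2*exp(x).

f = C1*exp(x) - x**2*exp(x) + C2*x*exp(x)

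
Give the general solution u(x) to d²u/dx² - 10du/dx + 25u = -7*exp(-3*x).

u = -7*exp(-3*x)/64 + C1*exp(5*x) + C2*x*exp(5*x)

Characteristic equation r² - 10r + 25 = 0 has discriminant (-10)² - 4·(25) = 0, so r = 5 is a repeated root.
Hence u_h = (C1 + C2*x)*exp(5*x).
Try u_p = A*exp(-3*x). Substituting into the equation and dividing by exp(-3*x) gives A = -7/64, so u_p = -7*exp(-3*x)/64.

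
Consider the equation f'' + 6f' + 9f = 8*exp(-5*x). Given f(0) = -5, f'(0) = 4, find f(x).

Characteristic equation r² + 6r + 9 = 0 has discriminant (6)² - 4·(9) = 0, so r = -3 is a repeated root.
Hence f_h = (C1 + C2*x)*exp(-3*x).
Try f_p = A*exp(-5*x). Substituting into the equation and dividing by exp(-5*x) gives A = 2, so f_p = 2*exp(-5*x).
General solution: f = 2*exp(-5*x) + C1*exp(-3*x) + C2*x*exp(-3*x).
Apply the initial conditions: f(0) = 2 + C1 = -5 and f'(0) = -10 + C2 - 3*C1 = 4. Solving gives C1 = -7, C2 = -7.

f = -7*exp(-3*x) + 2*exp(-5*x) - 7*x*exp(-3*x)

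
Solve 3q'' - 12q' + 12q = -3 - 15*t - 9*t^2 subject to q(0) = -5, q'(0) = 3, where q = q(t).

q = -21/8 - 19*exp(2*t)/8 - 11*t/4 - 3*t**2/4 + 21*t*exp(2*t)/2

Divide through by 3: q'' - 4q' + 4q = -1 - 5*t - 3*t^2.
Characteristic equation r² - 4r + 4 = 0 has discriminant (-4)² - 4·(4) = 0, so r = 2 is a repeated root.
Hence q_h = (C1 + C2*t)*exp(2*t).
For the particular solution try q_p = A0 + A1*t + A2*t^2. Substituting and matching coefficients of each power of t gives A0 = -21/8, A1 = -11/4, A2 = -3/4, so q_p = -21/8 - 11*t/4 - 3*t^2/4.
General solution: q = -21/8 - 11*t/4 - 3*t^2/4 + C1*exp(2*t) + C2*t*exp(2*t).
Apply the initial conditions: q(0) = -21/8 + C1 = -5 and q'(0) = -11/4 + C2 + 2*C1 = 3. Solving gives C1 = -19/8, C2 = 21/2.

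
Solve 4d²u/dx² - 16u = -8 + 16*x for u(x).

Divide through by 4: u'' - 4u = -2 + 4*x.
Characteristic equation r² - 4 = 0 factors as (r + 2)(r - 2) = 0, so r = -2, 2.
Hence u_h = C1*exp(-2*x) + C2*exp(2*x).
For the particular solution try u_p = A0 + A1*x. Substituting and matching coefficients of each power of x gives A0 = 1/2, A1 = -1, so u_p = 1/2 - x.

u = 1/2 - x + C1*exp(-2*x) + C2*exp(2*x)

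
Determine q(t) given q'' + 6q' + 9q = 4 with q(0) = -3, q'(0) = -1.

Characteristic equation r² + 6r + 9 = 0 has discriminant (6)² - 4·(9) = 0, so r = -3 is a repeated root.
Hence q_h = (C1 + C2*t)*exp(-3*t).
For the particular solution try q_p = A0. Substituting and matching coefficients of each power of t gives A0 = 4/9, so q_p = 4/9.
General solution: q = 4/9 + C1*exp(-3*t) + C2*t*exp(-3*t).
Apply the initial conditions: q(0) = 4/9 + C1 = -3 and q'(0) = C2 - 3*C1 = -1. Solving gives C1 = -31/9, C2 = -34/3.

q = 4/9 - 31*exp(-3*t)/9 - 34*t*exp(-3*t)/3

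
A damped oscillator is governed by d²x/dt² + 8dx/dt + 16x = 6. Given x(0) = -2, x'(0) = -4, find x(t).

x = 3/8 - 19*exp(-4*t)/8 - 27*t*exp(-4*t)/2

Characteristic equation r² + 8r + 16 = 0 has discriminant (8)² - 4·(16) = 0, so r = -4 is a repeated root.
Hence x_h = (C1 + C2*t)*exp(-4*t).
For the particular solution try x_p = A0. Substituting and matching coefficients of each power of t gives A0 = 3/8, so x_p = 3/8.
General solution: x = 3/8 + C1*exp(-4*t) + C2*t*exp(-4*t).
Apply the initial conditions: x(0) = 3/8 + C1 = -2 and x'(0) = C2 - 4*C1 = -4. Solving gives C1 = -19/8, C2 = -27/2.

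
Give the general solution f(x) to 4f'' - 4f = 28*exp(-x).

Divide through by 4: f'' - f = 7*exp(-x).
Characteristic equation r² - 1 = 0 factors as (r - 1)(r + 1) = 0, so r = 1, -1.
Hence f_h = C1*exp(x) + C2*exp(-x).
Since exp(-x) solves the homogeneous equation (r = -1 is a root of multiplicity 1), multiply the trial by x. Try f_p = A*x*exp(-x). Substituting into the equation and dividing by exp(-x) gives A = -7/2, so f_p = -7*x*exp(-x)/2.

f = C1*exp(x) + C2*exp(-x) - 7*x*exp(-x)/2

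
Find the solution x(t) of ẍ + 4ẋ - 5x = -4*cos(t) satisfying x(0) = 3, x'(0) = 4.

x = -23*exp(-5*t)/78 - 4*sin(t)/13 + 6*cos(t)/13 + 17*exp(t)/6

Characteristic equation r² + 4r - 5 = 0 factors as (r + 5)(r - 1) = 0, so r = -5, 1.
Hence x_h = C1*exp(-5*t) + C2*exp(t).
Try x_p = A*cos(t) + B*sin(t). Substituting and equating the coefficients of cos(t) and sin(t) gives A = 6/13, B = -4/13, so x_p = -4*sin(t)/13 + 6*cos(t)/13.
General solution: x = -4*sin(t)/13 + 6*cos(t)/13 + C1*exp(-5*t) + C2*exp(t).
Apply the initial conditions: x(0) = 6/13 + C1 + C2 = 3 and x'(0) = -4/13 + C2 - 5*C1 = 4. Solving gives C1 = -23/78, C2 = 17/6.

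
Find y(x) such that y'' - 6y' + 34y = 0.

y = C1*cos(5*x)*exp(3*x) + C2*exp(3*x)*sin(5*x)

Characteristic equation r² - 6r + 34 = 0 has discriminant (-6)² - 4·(34) = -100 < 0, so r = 3 ± 5i.
Hence y_h = C1*cos(5*x)*exp(3*x) + C2*exp(3*x)*sin(5*x).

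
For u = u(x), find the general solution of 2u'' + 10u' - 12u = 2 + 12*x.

u = -1 - x + C1*exp(-6*x) + C2*exp(x)

Divide through by 2: u'' + 5u' - 6u = 1 + 6*x.
Characteristic equation r² + 5r - 6 = 0 factors as (r + 6)(r - 1) = 0, so r = -6, 1.
Hence u_h = C1*exp(-6*x) + C2*exp(x).
For the particular solution try u_p = A0 + A1*x. Substituting and matching coefficients of each power of x gives A0 = -1, A1 = -1, so u_p = -1 - x.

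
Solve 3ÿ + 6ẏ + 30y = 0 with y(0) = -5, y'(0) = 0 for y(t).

Divide through by 3: y'' + 2y' + 10y = 0.
Characteristic equation r² + 2r + 10 = 0 has discriminant (2)² - 4·(10) = -36 < 0, so r = -1 ± 3i.
Hence y_h = C1*cos(3*t)*exp(-t) + C2*exp(-t)*sin(3*t).
Apply the initial conditions: y(0) = C1 = -5 and y'(0) = -C1 + 3*C2 = 0. Solving gives C1 = -5, C2 = -5/3.

y = -5*cos(3*t)*exp(-t) - 5*exp(-t)*sin(3*t)/3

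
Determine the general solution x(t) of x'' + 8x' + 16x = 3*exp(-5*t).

x = 3*exp(-5*t) + C1*exp(-4*t) + C2*t*exp(-4*t)

Characteristic equation r² + 8r + 16 = 0 has discriminant (8)² - 4·(16) = 0, so r = -4 is a repeated root.
Hence x_h = (C1 + C2*t)*exp(-4*t).
Try x_p = A*exp(-5*t). Substituting into the equation and dividing by exp(-5*t) gives A = 3, so x_p = 3*exp(-5*t).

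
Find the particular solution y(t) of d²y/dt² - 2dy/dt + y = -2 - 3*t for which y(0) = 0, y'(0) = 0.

y = -8 - 3*t + 8*exp(t) - 5*t*exp(t)

Characteristic equation r² - 2r + 1 = 0 has discriminant (-2)² - 4·(1) = 0, so r = 1 is a repeated root.
Hence y_h = (C1 + C2*t)*exp(t).
For the particular solution try y_p = A0 + A1*t. Substituting and matching coefficients of each power of t gives A0 = -8, A1 = -3, so y_p = -8 - 3*t.
General solution: y = -8 - 3*t + C1*exp(t) + C2*t*exp(t).
Apply the initial conditions: y(0) = -8 + C1 = 0 and y'(0) = -3 + C1 + C2 = 0. Solving gives C1 = 8, C2 = -5.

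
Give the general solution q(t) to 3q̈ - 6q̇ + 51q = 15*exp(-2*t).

q = exp(-2*t)/5 + C1*cos(4*t)*exp(t) + C2*exp(t)*sin(4*t)

Divide through by 3: q'' - 2q' + 17q = 5*exp(-2*t).
Characteristic equation r² - 2r + 17 = 0 has discriminant (-2)² - 4·(17) = -64 < 0, so r = 1 ± 4i.
Hence q_h = C1*cos(4*t)*exp(t) + C2*exp(t)*sin(4*t).
Try q_p = A*exp(-2*t). Substituting into the equation and dividing by exp(-2*t) gives A = 1/5, so q_p = exp(-2*t)/5.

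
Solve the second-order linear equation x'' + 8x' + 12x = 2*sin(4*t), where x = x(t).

x = -4*cos(4*t)/65 - sin(4*t)/130 + C1*exp(-2*t) + C2*exp(-6*t)

Characteristic equation r² + 8r + 12 = 0 factors as (r + 2)(r + 6) = 0, so r = -2, -6.
Hence x_h = C1*exp(-2*t) + C2*exp(-6*t).
Try x_p = A*cos(4*t) + B*sin(4*t). Substituting and equating the coefficients of cos(4t) and sin(4t) gives A = -4/65, B = -1/130, so x_p = -4*cos(4*t)/65 - sin(4*t)/130.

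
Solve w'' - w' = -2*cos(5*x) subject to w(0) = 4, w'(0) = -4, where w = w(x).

Characteristic equation r² - r = 0 factors as (r - 1)r = 0, so r = 1, 0.
Hence w_h = C1*exp(x) + C2.
Try w_p = A*cos(5*x) + B*sin(5*x). Substituting and equating the coefficients of cos(5x) and sin(5x) gives A = 1/13, B = 1/65, so w_p = cos(5*x)/13 + sin(5*x)/65.
General solution: w = C2 + cos(5*x)/13 + sin(5*x)/65 + C1*exp(x).
Apply the initial conditions: w(0) = 1/13 + C1 + C2 = 4 and w'(0) = 1/13 + C1 = -4. Solving gives C1 = -53/13, C2 = 8.

w = 8 - 53*exp(x)/13 + cos(5*x)/13 + sin(5*x)/65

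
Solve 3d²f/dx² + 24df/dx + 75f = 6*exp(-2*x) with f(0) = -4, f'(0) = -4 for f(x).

f = 2*exp(-2*x)/13 - 88*exp(-4*x)*sin(3*x)/13 - 54*cos(3*x)*exp(-4*x)/13

Divide through by 3: f'' + 8f' + 25f = 2*exp(-2*x).
Characteristic equation r² + 8r + 25 = 0 has discriminant (8)² - 4·(25) = -36 < 0, so r = -4 ± 3i.
Hence f_h = C1*cos(3*x)*exp(-4*x) + C2*exp(-4*x)*sin(3*x).
Try f_p = A*exp(-2*x). Substituting into the equation and dividing by exp(-2*x) gives A = 2/13, so f_p = 2*exp(-2*x)/13.
General solution: f = 2*exp(-2*x)/13 + C1*cos(3*x)*exp(-4*x) + C2*exp(-4*x)*sin(3*x).
Apply the initial conditions: f(0) = 2/13 + C1 = -4 and f'(0) = -4/13 - 4*C1 + 3*C2 = -4. Solving gives C1 = -54/13, C2 = -88/13.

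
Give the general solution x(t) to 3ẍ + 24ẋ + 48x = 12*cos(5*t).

x = -36*cos(5*t)/1681 + 160*sin(5*t)/1681 + C1*exp(-4*t) + C2*t*exp(-4*t)

Divide through by 3: x'' + 8x' + 16x = 4*cos(5*t).
Characteristic equation r² + 8r + 16 = 0 has discriminant (8)² - 4·(16) = 0, so r = -4 is a repeated root.
Hence x_h = (C1 + C2*t)*exp(-4*t).
Try x_p = A*cos(5*t) + B*sin(5*t). Substituting and equating the coefficients of cos(5t) and sin(5t) gives A = -36/1681, B = 160/1681, so x_p = -36*cos(5*t)/1681 + 160*sin(5*t)/1681.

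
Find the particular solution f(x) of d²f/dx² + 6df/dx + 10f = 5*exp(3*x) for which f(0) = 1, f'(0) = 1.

Characteristic equation r² + 6r + 10 = 0 has discriminant (6)² - 4·(10) = -4 < 0, so r = -3 ± i.
Hence f_h = C1*cos(x)*exp(-3*x) + C2*exp(-3*x)*sin(x).
Try f_p = A*exp(3*x). Substituting into the equation and dividing by exp(3*x) gives A = 5/37, so f_p = 5*exp(3*x)/37.
General solution: f = 5*exp(3*x)/37 + C1*cos(x)*exp(-3*x) + C2*exp(-3*x)*sin(x).
Apply the initial conditions: f(0) = 5/37 + C1 = 1 and f'(0) = 15/37 + C2 - 3*C1 = 1. Solving gives C1 = 32/37, C2 = 118/37.

f = 5*exp(3*x)/37 + 32*cos(x)*exp(-3*x)/37 + 118*exp(-3*x)*sin(x)/37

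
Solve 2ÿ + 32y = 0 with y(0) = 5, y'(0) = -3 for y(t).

y = 5*cos(4*t) - 3*sin(4*t)/4

Divide through by 2: y'' + 16y = 0.
Characteristic equation r² + 16 = 0 has discriminant (0)² - 4·(16) = -64 < 0, so r = ± 4i.
Hence y_h = C1*cos(4*t) + C2*sin(4*t).
Apply the initial conditions: y(0) = C1 = 5 and y'(0) = 4*C2 = -3. Solving gives C1 = 5, C2 = -3/4.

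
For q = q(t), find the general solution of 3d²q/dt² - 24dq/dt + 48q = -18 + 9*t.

Divide through by 3: q'' - 8q' + 16q = -6 + 3*t.
Characteristic equation r² - 8r + 16 = 0 has discriminant (-8)² - 4·(16) = 0, so r = 4 is a repeated root.
Hence q_h = (C1 + C2*t)*exp(4*t).
For the particular solution try q_p = A0 + A1*t. Substituting and matching coefficients of each power of t gives A0 = -9/32, A1 = 3/16, so q_p = -9/32 + 3*t/16.

q = -9/32 + 3*t/16 + C1*exp(4*t) + C2*t*exp(4*t)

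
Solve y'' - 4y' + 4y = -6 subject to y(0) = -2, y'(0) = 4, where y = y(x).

y = -3/2 - exp(2*x)/2 + 5*x*exp(2*x)

Characteristic equation r² - 4r + 4 = 0 has discriminant (-4)² - 4·(4) = 0, so r = 2 is a repeated root.
Hence y_h = (C1 + C2*x)*exp(2*x).
For the particular solution try y_p = A0. Substituting and matching coefficients of each power of x gives A0 = -3/2, so y_p = -3/2.
General solution: y = -3/2 + C1*exp(2*x) + C2*x*exp(2*x).
Apply the initial conditions: y(0) = -3/2 + C1 = -2 and y'(0) = C2 + 2*C1 = 4. Solving gives C1 = -1/2, C2 = 5.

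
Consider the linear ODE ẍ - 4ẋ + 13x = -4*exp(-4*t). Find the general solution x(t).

x = -4*exp(-4*t)/45 + C1*cos(3*t)*exp(2*t) + C2*exp(2*t)*sin(3*t)

Characteristic equation r² - 4r + 13 = 0 has discriminant (-4)² - 4·(13) = -36 < 0, so r = 2 ± 3i.
Hence x_h = C1*cos(3*t)*exp(2*t) + C2*exp(2*t)*sin(3*t).
Try x_p = A*exp(-4*t). Substituting into the equation and dividing by exp(-4*t) gives A = -4/45, so x_p = -4*exp(-4*t)/45.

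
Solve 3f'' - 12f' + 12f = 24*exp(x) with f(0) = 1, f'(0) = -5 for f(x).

f = -7*exp(2*x) + 8*exp(x) + x*exp(2*x)

Divide through by 3: f'' - 4f' + 4f = 8*exp(x).
Characteristic equation r² - 4r + 4 = 0 has discriminant (-4)² - 4·(4) = 0, so r = 2 is a repeated root.
Hence f_h = (C1 + C2*x)*exp(2*x).
Try f_p = A*exp(x). Substituting into the equation and dividing by exp(x) gives A = 8, so f_p = 8*exp(x).
General solution: f = 8*exp(x) + C1*exp(2*x) + C2*x*exp(2*x).
Apply the initial conditions: f(0) = 8 + C1 = 1 and f'(0) = 8 + C2 + 2*C1 = -5. Solving gives C1 = -7, C2 = 1.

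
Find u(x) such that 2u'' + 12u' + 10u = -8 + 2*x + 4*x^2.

Divide through by 2: u'' + 6u' + 5u = -4 + x + 2*x^2.
Characteristic equation r² + 6r + 5 = 0 factors as (r + 1)(r + 5) = 0, so r = -1, -5.
Hence u_h = C1*exp(-x) + C2*exp(-5*x).
For the particular solution try u_p = A0 + A1*x + A2*x^2. Substituting and matching coefficients of each power of x gives A0 = -6/125, A1 = -19/25, A2 = 2/5, so u_p = -6/125 - 19*x/25 + 2*x^2/5.

u = -6/125 - 19*x/25 + 2*x**2/5 + C1*exp(-x) + C2*exp(-5*x)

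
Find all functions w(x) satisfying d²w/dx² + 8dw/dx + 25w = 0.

Characteristic equation r² + 8r + 25 = 0 has discriminant (8)² - 4·(25) = -36 < 0, so r = -4 ± 3i.
Hence w_h = C1*cos(3*x)*exp(-4*x) + C2*exp(-4*x)*sin(3*x).

w = C1*cos(3*x)*exp(-4*x) + C2*exp(-4*x)*sin(3*x)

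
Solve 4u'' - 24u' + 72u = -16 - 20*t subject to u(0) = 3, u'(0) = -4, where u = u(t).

Divide through by 4: u'' - 6u' + 18u = -4 - 5*t.
Characteristic equation r² - 6r + 18 = 0 has discriminant (-6)² - 4·(18) = -36 < 0, so r = 3 ± 3i.
Hence u_h = C1*cos(3*t)*exp(3*t) + C2*exp(3*t)*sin(3*t).
For the particular solution try u_p = A0 + A1*t. Substituting and matching coefficients of each power of t gives A0 = -17/54, A1 = -5/18, so u_p = -17/54 - 5*t/18.
General solution: u = -17/54 - 5*t/18 + C1*cos(3*t)*exp(3*t) + C2*exp(3*t)*sin(3*t).
Apply the initial conditions: u(0) = -17/54 + C1 = 3 and u'(0) = -5/18 + 3*C1 + 3*C2 = -4. Solving gives C1 = 179/54, C2 = -41/9.

u = -17/54 - 5*t/18 - 41*exp(3*t)*sin(3*t)/9 + 179*cos(3*t)*exp(3*t)/54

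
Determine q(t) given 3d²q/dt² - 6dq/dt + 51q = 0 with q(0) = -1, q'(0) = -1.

Divide through by 3: q'' - 2q' + 17q = 0.
Characteristic equation r² - 2r + 17 = 0 has discriminant (-2)² - 4·(17) = -64 < 0, so r = 1 ± 4i.
Hence q_h = C1*cos(4*t)*exp(t) + C2*exp(t)*sin(4*t).
Apply the initial conditions: q(0) = C1 = -1 and q'(0) = C1 + 4*C2 = -1. Solving gives C1 = -1, C2 = 0.

q = -cos(4*t)*exp(t)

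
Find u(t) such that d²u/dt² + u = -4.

u = -4 + C1*cos(t) + C2*sin(t)

Characteristic equation r² + 1 = 0 has discriminant (0)² - 4·(1) = -4 < 0, so r = ± i.
Hence u_h = C1*cos(t) + C2*sin(t).
For the particular solution try u_p = A0. Substituting and matching coefficients of each power of t gives A0 = -4, so u_p = -4.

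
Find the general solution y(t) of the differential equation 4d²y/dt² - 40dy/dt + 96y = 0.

Divide through by 4: y'' - 10y' + 24y = 0.
Characteristic equation r² - 10r + 24 = 0 factors as (r - 6)(r - 4) = 0, so r = 6, 4.
Hence y_h = C1*exp(6*t) + C2*exp(4*t).

y = C1*exp(6*t) + C2*exp(4*t)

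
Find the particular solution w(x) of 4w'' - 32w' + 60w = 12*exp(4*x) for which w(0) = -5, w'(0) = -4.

w = -9*exp(3*x) - 3*exp(4*x) + 7*exp(5*x)

Divide through by 4: w'' - 8w' + 15w = 3*exp(4*x).
Characteristic equation r² - 8r + 15 = 0 factors as (r - 5)(r - 3) = 0, so r = 5, 3.
Hence w_h = C1*exp(5*x) + C2*exp(3*x).
Try w_p = A*exp(4*x). Substituting into the equation and dividing by exp(4*x) gives A = -3, so w_p = -3*exp(4*x).
General solution: w = -3*exp(4*x) + C1*exp(5*x) + C2*exp(3*x).
Apply the initial conditions: w(0) = -3 + C1 + C2 = -5 and w'(0) = -12 + 3*C2 + 5*C1 = -4. Solving gives C1 = 7, C2 = -9.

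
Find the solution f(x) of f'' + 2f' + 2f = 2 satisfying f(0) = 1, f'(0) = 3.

Characteristic equation r² + 2r + 2 = 0 has discriminant (2)² - 4·(2) = -4 < 0, so r = -1 ± i.
Hence f_h = C1*cos(x)*exp(-x) + C2*exp(-x)*sin(x).
For the particular solution try f_p = A0. Substituting and matching coefficients of each power of x gives A0 = 1, so f_p = 1.
General solution: f = 1 + C1*cos(x)*exp(-x) + C2*exp(-x)*sin(x).
Apply the initial conditions: f(0) = 1 + C1 = 1 and f'(0) = C2 - C1 = 3. Solving gives C1 = 0, C2 = 3.

f = 1 + 3*exp(-x)*sin(x)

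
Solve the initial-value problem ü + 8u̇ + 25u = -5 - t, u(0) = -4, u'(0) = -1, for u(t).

u = -117/625 - t/25 - 10132*exp(-4*t)*sin(3*t)/1875 - 2383*cos(3*t)*exp(-4*t)/625

Characteristic equation r² + 8r + 25 = 0 has discriminant (8)² - 4·(25) = -36 < 0, so r = -4 ± 3i.
Hence u_h = C1*cos(3*t)*exp(-4*t) + C2*exp(-4*t)*sin(3*t).
For the particular solution try u_p = A0 + A1*t. Substituting and matching coefficients of each power of t gives A0 = -117/625, A1 = -1/25, so u_p = -117/625 - t/25.
General solution: u = -117/625 - t/25 + C1*cos(3*t)*exp(-4*t) + C2*exp(-4*t)*sin(3*t).
Apply the initial conditions: u(0) = -117/625 + C1 = -4 and u'(0) = -1/25 - 4*C1 + 3*C2 = -1. Solving gives C1 = -2383/625, C2 = -10132/1875.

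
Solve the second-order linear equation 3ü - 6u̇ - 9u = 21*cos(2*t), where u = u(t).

Divide through by 3: u'' - 2u' - 3u = 7*cos(2*t).
Characteristic equation r² - 2r - 3 = 0 factors as (r - 3)(r + 1) = 0, so r = 3, -1.
Hence u_h = C1*exp(3*t) + C2*exp(-t).
Try u_p = A*cos(2*t) + B*sin(2*t). Substituting and equating the coefficients of cos(2t) and sin(2t) gives A = -49/65, B = -28/65, so u_p = -49*cos(2*t)/65 - 28*sin(2*t)/65.

u = -49*cos(2*t)/65 - 28*sin(2*t)/65 + C1*exp(3*t) + C2*exp(-t)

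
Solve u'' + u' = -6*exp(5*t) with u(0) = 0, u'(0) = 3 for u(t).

Characteristic equation r² + r = 0 factors as (r + 1)r = 0, so r = -1, 0.
Hence u_h = C1*exp(-t) + C2.
Try u_p = A*exp(5*t). Substituting into the equation and dividing by exp(5*t) gives A = -1/5, so u_p = -exp(5*t)/5.
General solution: u = C2 - exp(5*t)/5 + C1*exp(-t).
Apply the initial conditions: u(0) = -1/5 + C1 + C2 = 0 and u'(0) = -1 - C1 = 3. Solving gives C1 = -4, C2 = 21/5.

u = 21/5 - 4*exp(-t) - exp(5*t)/5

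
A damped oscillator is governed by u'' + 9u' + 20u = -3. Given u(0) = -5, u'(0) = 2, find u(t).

u = -3/20 - 89*exp(-4*t)/4 + 87*exp(-5*t)/5

Characteristic equation r² + 9r + 20 = 0 factors as (r + 5)(r + 4) = 0, so r = -5, -4.
Hence u_h = C1*exp(-5*t) + C2*exp(-4*t).
For the particular solution try u_p = A0. Substituting and matching coefficients of each power of t gives A0 = -3/20, so u_p = -3/20.
General solution: u = -3/20 + C1*exp(-5*t) + C2*exp(-4*t).
Apply the initial conditions: u(0) = -3/20 + C1 + C2 = -5 and u'(0) = -5*C1 - 4*C2 = 2. Solving gives C1 = 87/5, C2 = -89/4.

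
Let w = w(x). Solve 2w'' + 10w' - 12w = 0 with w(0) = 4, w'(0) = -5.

Divide through by 2: w'' + 5w' - 6w = 0.
Characteristic equation r² + 5r - 6 = 0 factors as (r - 1)(r + 6) = 0, so r = 1, -6.
Hence w_h = C1*exp(x) + C2*exp(-6*x).
Apply the initial conditions: w(0) = C1 + C2 = 4 and w'(0) = C1 - 6*C2 = -5. Solving gives C1 = 19/7, C2 = 9/7.

w = 9*exp(-6*x)/7 + 19*exp(x)/7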